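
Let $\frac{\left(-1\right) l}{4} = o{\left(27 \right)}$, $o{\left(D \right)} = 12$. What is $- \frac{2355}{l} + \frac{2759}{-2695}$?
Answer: $\frac{2071431}{43120} \approx 48.039$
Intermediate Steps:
$l = -48$ ($l = \left(-4\right) 12 = -48$)
$- \frac{2355}{l} + \frac{2759}{-2695} = - \frac{2355}{-48} + \frac{2759}{-2695} = \left(-2355\right) \left(- \frac{1}{48}\right) + 2759 \left(- \frac{1}{2695}\right) = \frac{785}{16} - \frac{2759}{2695} = \frac{2071431}{43120}$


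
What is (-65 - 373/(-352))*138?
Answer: -1552983/176 ≈ -8823.8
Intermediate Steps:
(-65 - 373/(-352))*138 = (-65 - 373*(-1/352))*138 = (-65 + 373/352)*138 = -22507/352*138 = -1552983/176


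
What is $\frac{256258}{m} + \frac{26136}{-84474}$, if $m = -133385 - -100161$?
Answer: $- \frac{625430021}{77960116} \approx -8.0224$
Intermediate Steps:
$m = -33224$ ($m = -133385 + 100161 = -33224$)
$\frac{256258}{m} + \frac{26136}{-84474} = \frac{256258}{-33224} + \frac{26136}{-84474} = 256258 \left(- \frac{1}{33224}\right) + 26136 \left(- \frac{1}{84474}\right) = - \frac{128129}{16612} - \frac{1452}{4693} = - \frac{625430021}{77960116}$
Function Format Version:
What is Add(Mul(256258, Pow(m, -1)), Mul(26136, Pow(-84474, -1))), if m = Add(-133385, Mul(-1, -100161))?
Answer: Rational(-625430021, 77960116) ≈ -8.0224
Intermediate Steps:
m = -33224 (m = Add(-133385, 100161) = -33224)
Add(Mul(256258, Pow(m, -1)), Mul(26136, Pow(-84474, -1))) = Add(Mul(256258, Pow(-33224, -1)), Mul(26136, Pow(-84474, -1))) = Add(Mul(256258, Rational(-1, 33224)), Mul(26136, Rational(-1, 84474))) = Add(Rational(-128129, 16612), Rational(-1452, 4693)) = Rational(-625430021, 77960116)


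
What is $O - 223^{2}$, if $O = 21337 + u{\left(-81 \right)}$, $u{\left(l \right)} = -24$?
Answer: $-28416$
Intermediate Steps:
$O = 21313$ ($O = 21337 - 24 = 21313$)
$O - 223^{2} = 21313 - 223^{2} = 21313 - 49729 = -28416$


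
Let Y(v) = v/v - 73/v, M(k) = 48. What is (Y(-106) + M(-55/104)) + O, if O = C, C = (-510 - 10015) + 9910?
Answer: -59923/106 ≈ -565.31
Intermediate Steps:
C = -615 (C = -10525 + 9910 = -615)
Y(v) = 1 - 73/v
O = -615
(Y(-106) + M(-55/104)) + O = ((-73 - 106)/(-106) + 48) - 615 = (-1/106*(-179) + 48) - 615 = (179/106 + 48) - 615 = 5267/106 - 615 = -59923/106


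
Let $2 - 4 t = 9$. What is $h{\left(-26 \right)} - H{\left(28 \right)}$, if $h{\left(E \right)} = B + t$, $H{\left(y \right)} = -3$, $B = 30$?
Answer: $\frac{125}{4} \approx 31.25$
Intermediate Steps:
$t = - \frac{7}{4}$ ($t = \frac{1}{2} - \frac{9}{4} = - \frac{7}{4} \approx -1.75$)
$h{\left(E \right)} = \frac{113}{4}$ ($h{\left(E \right)} = 30 - \frac{7}{4} = \frac{113}{4}$)
$h{\left(-26 \right)} - H{\left(28 \right)} = \frac{113}{4} - -3 = \frac{113}{4} + 3 = \frac{125}{4}$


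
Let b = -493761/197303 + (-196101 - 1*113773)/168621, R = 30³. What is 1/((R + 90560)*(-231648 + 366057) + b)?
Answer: 33269429163/525694310261300509117 ≈ 6.3287e-11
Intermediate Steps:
R = 27000
b = -144397543403/33269429163 (b = -493761*1/197303 + (-196101 - 113773)*(1/168621) = -493761/197303 - 309874*1/168621 = -493761/197303 - 309874/168621 = -144397543403/33269429163 ≈ -4.3402)
1/((R + 90560)*(-231648 + 366057) + b) = 1/((27000 + 90560)*(-231648 + 366057) - 144397543403/33269429163) = 1/(117560*134409 - 144397543403/33269429163) = 1/(15801122040 - 144397543403/33269429163) = 1/(525694310261300509117/33269429163) = 33269429163/525694310261300509117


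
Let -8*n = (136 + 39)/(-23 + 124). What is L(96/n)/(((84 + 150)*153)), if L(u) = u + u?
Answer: -25856/1044225 ≈ -0.024761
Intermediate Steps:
n = -175/808 (n = -(136 + 39)/(8*(-23 + 124)) = -175/(8*101) = -⅛*175/101 = -175/808 ≈ -0.21658)
L(u) = 2*u
L(96/n)/(((84 + 150)*153)) = (2*(96/(-175/808)))/(((84 + 150)*153)) = (2*(96*(-808/175)))/((234*153)) = (2*(-77568/175))/35802 = -155136/175*1/35802 = -25856/1044225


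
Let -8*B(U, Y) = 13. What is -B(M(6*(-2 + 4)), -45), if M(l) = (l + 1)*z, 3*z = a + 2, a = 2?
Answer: 13/8 ≈ 1.6250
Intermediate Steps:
z = 4/3 (z = (2 + 2)/3 = (⅓)*4 = 4/3 ≈ 1.3333)
M(l) = 4/3 + 4*l/3 (M(l) = (l + 1)*(4/3) = (1 + l)*(4/3) = 4/3 + 4*l/3)
B(U, Y) = -13/8 (B(U, Y) = -⅛*13 = -13/8)
-B(M(6*(-2 + 4)), -45) = -1*(-13/8) = 13/8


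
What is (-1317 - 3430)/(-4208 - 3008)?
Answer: 4747/7216 ≈ 0.65784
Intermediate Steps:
(-1317 - 3430)/(-4208 - 3008) = -4747/(-7216) = -4747*(-1/7216) = 4747/7216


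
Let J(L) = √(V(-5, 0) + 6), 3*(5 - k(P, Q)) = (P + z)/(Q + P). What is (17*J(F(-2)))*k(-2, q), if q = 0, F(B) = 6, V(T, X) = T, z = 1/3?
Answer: 1445/18 ≈ 80.278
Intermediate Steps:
z = ⅓ (z = 1*(⅓) = ⅓ ≈ 0.33333)
k(P, Q) = 5 - (⅓ + P)/(3*(P + Q)) (k(P, Q) = 5 - (P + ⅓)/(3*(Q + P)) = 5 - (⅓ + P)/(3*(P + Q)))
J(L) = 1 (J(L) = √(-5 + 6) = √1 = 1)
(17*J(F(-2)))*k(-2, q) = (17*1)*((-1 + 42*(-2) + 45*0)/(9*(-2 + 0))) = 17*((⅑)*(-1 - 84 + 0)/(-2)) = 17*((⅑)*(-½)*(-85)) = 17*(85/18) = 1445/18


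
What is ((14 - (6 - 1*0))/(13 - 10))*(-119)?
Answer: -952/3 ≈ -317.33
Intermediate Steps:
((14 - (6 - 1*0))/(13 - 10))*(-119) = ((14 - (6 + 0))/3)*(-119) = ((14 - 1*6)*(1/3))*(-119) = ((14 - 6)*(1/3))*(-119) = (8*(1/3))*(-119) = (8/3)*(-119) = -952/3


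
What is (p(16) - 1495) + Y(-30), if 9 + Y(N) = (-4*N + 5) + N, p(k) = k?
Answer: -1393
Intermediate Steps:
Y(N) = -4 - 3*N (Y(N) = -9 + ((-4*N + 5) + N) = -9 + ((5 - 4*N) + N) = -9 + (5 - 3*N) = -4 - 3*N)
(p(16) - 1495) + Y(-30) = (16 - 1495) + (-4 - 3*(-30)) = -1479 + (-4 + 90) = -1479 + 86 = -1393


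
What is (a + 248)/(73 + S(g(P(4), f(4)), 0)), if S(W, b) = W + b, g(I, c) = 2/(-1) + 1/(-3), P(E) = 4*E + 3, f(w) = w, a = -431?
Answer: -549/212 ≈ -2.5896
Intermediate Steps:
P(E) = 3 + 4*E
g(I, c) = -7/3 (g(I, c) = 2*(-1) + 1*(-⅓) = -2 - ⅓ = -7/3)
(a + 248)/(73 + S(g(P(4), f(4)), 0)) = (-431 + 248)/(73 + (-7/3 + 0)) = -183/(73 - 7/3) = -183/212/3 = -183*3/212 = -549/212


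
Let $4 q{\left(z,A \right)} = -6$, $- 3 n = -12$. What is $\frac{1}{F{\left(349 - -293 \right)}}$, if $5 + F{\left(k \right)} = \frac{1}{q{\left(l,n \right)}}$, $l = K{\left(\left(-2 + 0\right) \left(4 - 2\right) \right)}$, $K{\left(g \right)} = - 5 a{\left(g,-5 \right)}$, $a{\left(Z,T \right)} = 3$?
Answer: $- \frac{3}{17} \approx -0.17647$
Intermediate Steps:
$n = 4$ ($n = \left(- \frac{1}{3}\right) \left(-12\right) = 4$)
$K{\left(g \right)} = -15$ ($K{\left(g \right)} = \left(-5\right) 3 = -15$)
$l = -15$
$q{\left(z,A \right)} = - \frac{3}{2}$ ($q{\left(z,A \right)} = \frac{1}{4} \left(-6\right) = - \frac{3}{2}$)
$F{\left(k \right)} = - \frac{17}{3}$ ($F{\left(k \right)} = -5 + \frac{1}{- \frac{3}{2}} = -5 - \frac{2}{3} = - \frac{17}{3}$)
$\frac{1}{F{\left(349 - -293 \right)}} = \frac{1}{- \frac{17}{3}} = - \frac{3}{17}$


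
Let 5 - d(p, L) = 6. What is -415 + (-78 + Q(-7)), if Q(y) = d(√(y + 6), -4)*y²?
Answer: -542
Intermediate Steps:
d(p, L) = -1 (d(p, L) = 5 - 1*6 = 5 - 6 = -1)
Q(y) = -y²
-415 + (-78 + Q(-7)) = -415 + (-78 - 1*(-7)²) = -415 + (-78 - 1*49) = -415 + (-78 - 49) = -415 - 127 = -542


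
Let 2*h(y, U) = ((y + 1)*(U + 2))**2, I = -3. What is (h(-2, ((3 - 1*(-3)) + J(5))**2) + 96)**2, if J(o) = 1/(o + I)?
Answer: 1183428801/1024 ≈ 1.1557e+6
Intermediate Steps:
J(o) = 1/(-3 + o) (J(o) = 1/(o - 3) = 1/(-3 + o))
h(y, U) = (1 + y)**2*(2 + U)**2/2 (h(y, U) = ((y + 1)*(U + 2))**2/2 = ((1 + y)*(2 + U))**2/2 = ((1 + y)**2*(2 + U)**2)/2 = (1 + y)**2*(2 + U)**2/2)
(h(-2, ((3 - 1*(-3)) + J(5))**2) + 96)**2 = ((1 - 2)**2*(2 + ((3 - 1*(-3)) + 1/(-3 + 5))**2)**2/2 + 96)**2 = ((1/2)*(-1)**2*(2 + ((3 + 3) + 1/2)**2)**2 + 96)**2 = ((1/2)*1*(2 + (6 + 1/2)**2)**2 + 96)**2 = ((1/2)*1*(2 + (13/2)**2)**2 + 96)**2 = ((1/2)*1*(2 + 169/4)**2 + 96)**2 = ((1/2)*1*(177/4)**2 + 96)**2 = ((1/2)*1*(31329/16) + 96)**2 = (31329/32 + 96)**2 = (34401/32)**2 = 1183428801/1024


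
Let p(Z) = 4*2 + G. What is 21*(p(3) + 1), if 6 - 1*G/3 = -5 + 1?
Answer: 819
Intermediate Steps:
G = 30 (G = 18 - 3*(-5 + 1) = 18 - 3*(-4) = 18 + 12 = 30)
p(Z) = 38 (p(Z) = 4*2 + 30 = 8 + 30 = 38)
21*(p(3) + 1) = 21*(38 + 1) = 21*39 = 819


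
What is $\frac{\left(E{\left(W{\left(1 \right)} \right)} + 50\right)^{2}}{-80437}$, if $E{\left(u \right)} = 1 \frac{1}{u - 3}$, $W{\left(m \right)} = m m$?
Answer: $- \frac{9801}{321748} \approx -0.030462$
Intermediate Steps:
$W{\left(m \right)} = m^{2}$
$E{\left(u \right)} = \frac{1}{-3 + u}$ ($E{\left(u \right)} = 1 \frac{1}{-3 + u} = \frac{1}{-3 + u}$)
$\frac{\left(E{\left(W{\left(1 \right)} \right)} + 50\right)^{2}}{-80437} = \frac{\left(\frac{1}{-3 + 1^{2}} + 50\right)^{2}}{-80437} = \left(\frac{1}{-3 + 1} + 50\right)^{2} \left(- \frac{1}{80437}\right) = \left(\frac{1}{-2} + 50\right)^{2} \left(- \frac{1}{80437}\right) = \left(- \frac{1}{2} + 50\right)^{2} \left(- \frac{1}{80437}\right) = \left(\frac{99}{2}\right)^{2} \left(- \frac{1}{80437}\right) = \frac{9801}{4} \left(- \frac{1}{80437}\right) = - \frac{9801}{321748}$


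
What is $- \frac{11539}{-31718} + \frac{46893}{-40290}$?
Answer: $- \frac{85203822}{106493185} \approx -0.80009$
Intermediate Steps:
$- \frac{11539}{-31718} + \frac{46893}{-40290} = \left(-11539\right) \left(- \frac{1}{31718}\right) + 46893 \left(- \frac{1}{40290}\right) = \frac{11539}{31718} - \frac{15631}{13430} = - \frac{85203822}{106493185}$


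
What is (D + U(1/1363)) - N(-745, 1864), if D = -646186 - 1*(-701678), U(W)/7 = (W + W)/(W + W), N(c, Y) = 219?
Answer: 55280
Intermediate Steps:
U(W) = 7 (U(W) = 7*((W + W)/(W + W)) = 7*((2*W)/((2*W))) = 7*((2*W)*(1/(2*W))) = 7*1 = 7)
D = 55492 (D = -646186 + 701678 = 55492)
(D + U(1/1363)) - N(-745, 1864) = (55492 + 7) - 1*219 = 55499 - 219 = 55280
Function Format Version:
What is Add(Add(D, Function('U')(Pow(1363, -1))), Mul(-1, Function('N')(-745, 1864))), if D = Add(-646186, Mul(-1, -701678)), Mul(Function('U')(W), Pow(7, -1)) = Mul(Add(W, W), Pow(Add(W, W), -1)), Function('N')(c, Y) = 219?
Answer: 55280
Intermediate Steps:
Function('U')(W) = 7 (Function('U')(W) = Mul(7, Mul(Add(W, W), Pow(Add(W, W), -1))) = Mul(7, Mul(Mul(2, W), Pow(Mul(2, W), -1))) = Mul(7, Mul(Mul(2, W), Mul(Rational(1, 2), Pow(W, -1)))) = Mul(7, 1) = 7)
D = 55492 (D = Add(-646186, 701678) = 55492)
Add(Add(D, Function('U')(Pow(1363, -1))), Mul(-1, Function('N')(-745, 1864))) = Add(Add(55492, 7), Mul(-1, 219)) = Add(55499, -219) = 55280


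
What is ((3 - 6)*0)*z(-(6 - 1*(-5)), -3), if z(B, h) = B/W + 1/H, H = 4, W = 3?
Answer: 0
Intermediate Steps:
z(B, h) = ¼ + B/3 (z(B, h) = B/3 + 1/4 = B*(⅓) + 1*(¼) = B/3 + ¼ = ¼ + B/3)
((3 - 6)*0)*z(-(6 - 1*(-5)), -3) = ((3 - 6)*0)*(¼ + (-(6 - 1*(-5)))/3) = (-3*0)*(¼ + (-(6 + 5))/3) = 0*(¼ + (-1*11)/3) = 0*(¼ + (⅓)*(-11)) = 0*(¼ - 11/3) = 0*(-41/12) = 0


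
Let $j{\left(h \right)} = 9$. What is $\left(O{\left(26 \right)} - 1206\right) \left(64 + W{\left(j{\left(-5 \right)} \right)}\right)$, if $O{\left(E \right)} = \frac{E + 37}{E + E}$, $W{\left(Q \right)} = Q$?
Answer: $- \frac{4573377}{52} \approx -87950.0$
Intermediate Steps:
$O{\left(E \right)} = \frac{37 + E}{2 E}$
$\left(O{\left(26 \right)} - 1206\right) \left(64 + W{\left(j{\left(-5 \right)} \right)}\right) = \left(\frac{37 + 26}{2 \cdot 26} - 1206\right) \left(64 + 9\right) = \left(\frac{1}{2} \cdot \frac{1}{26} \cdot 63 - 1206\right) 73 = \left(\frac{63}{52} - 1206\right) 73 = \left(- \frac{62649}{52}\right) 73 = - \frac{4573377}{52}$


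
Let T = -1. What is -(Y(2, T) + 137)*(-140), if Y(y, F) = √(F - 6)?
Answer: 19180 + 140*I*√7 ≈ 19180.0 + 370.41*I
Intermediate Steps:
Y(y, F) = √(-6 + F)
-(Y(2, T) + 137)*(-140) = -(√(-6 - 1) + 137)*(-140) = -(√(-7) + 137)*(-140) = -(I*√7 + 137)*(-140) = -(137 + I*√7)*(-140) = -(-19180 - 140*I*√7) = 19180 + 140*I*√7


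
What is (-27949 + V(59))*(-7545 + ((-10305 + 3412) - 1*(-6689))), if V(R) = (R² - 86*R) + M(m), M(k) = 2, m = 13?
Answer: 228905460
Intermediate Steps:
V(R) = 2 + R² - 86*R (V(R) = (R² - 86*R) + 2 = 2 + R² - 86*R)
(-27949 + V(59))*(-7545 + ((-10305 + 3412) - 1*(-6689))) = (-27949 + (2 + 59² - 86*59))*(-7545 + ((-10305 + 3412) - 1*(-6689))) = (-27949 + (2 + 3481 - 5074))*(-7545 + (-6893 + 6689)) = (-27949 - 1591)*(-7545 - 204) = -29540*(-7749) = 228905460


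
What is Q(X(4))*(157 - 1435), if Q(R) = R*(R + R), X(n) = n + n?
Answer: -163584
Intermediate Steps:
X(n) = 2*n
Q(R) = 2*R**2 (Q(R) = R*(2*R) = 2*R**2)
Q(X(4))*(157 - 1435) = (2*(2*4)**2)*(157 - 1435) = (2*8**2)*(-1278) = (2*64)*(-1278) = 128*(-1278) = -163584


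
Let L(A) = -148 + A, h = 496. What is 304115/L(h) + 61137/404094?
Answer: 20485387081/23437452 ≈ 874.04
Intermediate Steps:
304115/L(h) + 61137/404094 = 304115/(-148 + 496) + 61137/404094 = 304115/348 + 61137*(1/404094) = 304115*(1/348) + 20379/134698 = 304115/348 + 20379/134698 = 20485387081/23437452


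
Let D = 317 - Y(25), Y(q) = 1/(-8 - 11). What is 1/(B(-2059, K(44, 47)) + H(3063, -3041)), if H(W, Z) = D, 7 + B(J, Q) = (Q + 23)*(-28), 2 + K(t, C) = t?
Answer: -19/28689 ≈ -0.00066227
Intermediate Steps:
K(t, C) = -2 + t
B(J, Q) = -651 - 28*Q (B(J, Q) = -7 + (Q + 23)*(-28) = -7 + (23 + Q)*(-28) = -7 + (-644 - 28*Q) = -651 - 28*Q)
Y(q) = -1/19 (Y(q) = 1/(-19) = -1/19)
D = 6024/19 (D = 317 - 1*(-1/19) = 317 + 1/19 = 6024/19 ≈ 317.05)
H(W, Z) = 6024/19
1/(B(-2059, K(44, 47)) + H(3063, -3041)) = 1/((-651 - 28*(-2 + 44)) + 6024/19) = 1/((-651 - 28*42) + 6024/19) = 1/((-651 - 1176) + 6024/19) = 1/(-1827 + 6024/19) = 1/(-28689/19) = -19/28689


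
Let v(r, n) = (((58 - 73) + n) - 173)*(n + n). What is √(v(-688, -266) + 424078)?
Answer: √665606 ≈ 815.85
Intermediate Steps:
v(r, n) = 2*n*(-188 + n) (v(r, n) = ((-15 + n) - 173)*(2*n) = (-188 + n)*(2*n) = 2*n*(-188 + n))
√(v(-688, -266) + 424078) = √(2*(-266)*(-188 - 266) + 424078) = √(2*(-266)*(-454) + 424078) = √(241528 + 424078) = √665606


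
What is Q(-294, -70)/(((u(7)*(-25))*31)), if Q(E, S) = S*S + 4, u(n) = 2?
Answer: -2452/775 ≈ -3.1639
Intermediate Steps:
Q(E, S) = 4 + S**2 (Q(E, S) = S**2 + 4 = 4 + S**2)
Q(-294, -70)/(((u(7)*(-25))*31)) = (4 + (-70)**2)/(((2*(-25))*31)) = (4 + 4900)/((-50*31)) = 4904/(-1550) = 4904*(-1/1550) = -2452/775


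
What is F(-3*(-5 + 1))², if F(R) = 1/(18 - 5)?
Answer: 1/169 ≈ 0.0059172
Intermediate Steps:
F(R) = 1/13
F(-3*(-5 + 1))² = (1/13)² = 1/169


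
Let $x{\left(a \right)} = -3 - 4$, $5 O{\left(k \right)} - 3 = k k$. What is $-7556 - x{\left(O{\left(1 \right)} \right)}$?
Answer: $-7549$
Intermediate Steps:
$O{\left(k \right)} = \frac{3}{5} + \frac{k^{2}}{5}$ ($O{\left(k \right)} = \frac{3}{5} + \frac{k k}{5} = \frac{3}{5} + \frac{k^{2}}{5}$)
$x{\left(a \right)} = -7$ ($x{\left(a \right)} = -3 - 4 = -7$)
$-7556 - x{\left(O{\left(1 \right)} \right)} = -7556 - -7 = -7556 + 7 = -7549$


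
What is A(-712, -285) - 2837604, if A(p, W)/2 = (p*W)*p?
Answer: -291795684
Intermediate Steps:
A(p, W) = 2*W*p² (A(p, W) = 2*((p*W)*p) = 2*((W*p)*p) = 2*(W*p²) = 2*W*p²)
A(-712, -285) - 2837604 = 2*(-285)*(-712)² - 2837604 = 2*(-285)*506944 - 2837604 = -288958080 - 2837604 = -291795684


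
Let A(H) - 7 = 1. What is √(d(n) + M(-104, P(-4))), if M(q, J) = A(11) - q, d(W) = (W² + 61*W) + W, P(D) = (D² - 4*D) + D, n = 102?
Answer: 2*√4210 ≈ 129.77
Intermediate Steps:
A(H) = 8 (A(H) = 7 + 1 = 8)
P(D) = D² - 3*D
d(W) = W² + 62*W
M(q, J) = 8 - q
√(d(n) + M(-104, P(-4))) = √(102*(62 + 102) + (8 - 1*(-104))) = √(102*164 + (8 + 104)) = √(16728 + 112) = √16840 = 2*√4210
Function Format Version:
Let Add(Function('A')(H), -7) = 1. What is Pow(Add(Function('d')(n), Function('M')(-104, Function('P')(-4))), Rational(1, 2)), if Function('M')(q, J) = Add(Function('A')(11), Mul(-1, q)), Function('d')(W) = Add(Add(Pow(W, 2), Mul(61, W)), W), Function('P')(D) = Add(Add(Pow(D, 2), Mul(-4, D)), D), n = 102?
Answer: Mul(2, Pow(4210, Rational(1, 2))) ≈ 129.77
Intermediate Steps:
Function('A')(H) = 8 (Function('A')(H) = Add(7, 1) = 8)
Function('P')(D) = Add(Pow(D, 2), Mul(-3, D))
Function('d')(W) = Add(Pow(W, 2), Mul(62, W))
Function('M')(q, J) = Add(8, Mul(-1, q))
Pow(Add(Function('d')(n), Function('M')(-104, Function('P')(-4))), Rational(1, 2)) = Pow(Add(Mul(102, Add(62, 102)), Add(8, Mul(-1, -104))), Rational(1, 2)) = Pow(Add(Mul(102, 164), Add(8, 104)), Rational(1, 2)) = Pow(Add(16728, 112), Rational(1, 2)) = Pow(16840, Rational(1, 2)) = Mul(2, Pow(4210, Rational(1, 2)))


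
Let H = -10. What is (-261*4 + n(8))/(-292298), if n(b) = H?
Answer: 31/8597 ≈ 0.0036059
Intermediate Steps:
n(b) = -10
(-261*4 + n(8))/(-292298) = (-261*4 - 10)/(-292298) = (-1044 - 10)*(-1/292298) = -1054*(-1/292298) = 31/8597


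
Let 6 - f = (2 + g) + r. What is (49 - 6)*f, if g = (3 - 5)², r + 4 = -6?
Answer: 430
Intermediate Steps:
r = -10 (r = -4 - 6 = -10)
g = 4 (g = (-2)² = 4)
f = 10 (f = 6 - ((2 + 4) - 10) = 6 - (6 - 10) = 6 - 1*(-4) = 6 + 4 = 10)
(49 - 6)*f = (49 - 6)*10 = 43*10 = 430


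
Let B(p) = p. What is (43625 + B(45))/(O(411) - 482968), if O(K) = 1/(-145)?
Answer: -6332150/70030361 ≈ -0.090420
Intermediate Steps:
O(K) = -1/145
(43625 + B(45))/(O(411) - 482968) = (43625 + 45)/(-1/145 - 482968) = 43670/(-70030361/145) = 43670*(-145/70030361) = -6332150/70030361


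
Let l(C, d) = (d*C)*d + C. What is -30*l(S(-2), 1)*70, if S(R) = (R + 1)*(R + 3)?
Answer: 4200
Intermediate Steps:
S(R) = (1 + R)*(3 + R)
l(C, d) = C + C*d² (l(C, d) = (C*d)*d + C = C*d² + C = C + C*d²)
-30*l(S(-2), 1)*70 = -30*(3 + (-2)² + 4*(-2))*(1 + 1²)*70 = -30*(3 + 4 - 8)*(1 + 1)*70 = -(-30)*2*70 = -30*(-2)*70 = 60*70 = 4200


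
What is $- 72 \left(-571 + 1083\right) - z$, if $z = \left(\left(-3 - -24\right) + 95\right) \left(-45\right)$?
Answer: $-31644$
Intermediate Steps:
$z = -5220$ ($z = \left(\left(-3 + 24\right) + 95\right) \left(-45\right) = \left(21 + 95\right) \left(-45\right) = 116 \left(-45\right) = -5220$)
$- 72 \left(-571 + 1083\right) - z = - 72 \left(-571 + 1083\right) - -5220 = \left(-72\right) 512 + 5220 = -36864 + 5220 = -31644$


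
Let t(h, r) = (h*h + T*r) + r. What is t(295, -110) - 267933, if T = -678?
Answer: -106438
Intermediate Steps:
t(h, r) = h² - 677*r (t(h, r) = (h*h - 678*r) + r = (h² - 678*r) + r = h² - 677*r)
t(295, -110) - 267933 = (295² - 677*(-110)) - 267933 = (87025 + 74470) - 267933 = 161495 - 267933 = -106438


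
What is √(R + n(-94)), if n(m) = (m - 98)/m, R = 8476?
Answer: 14*√95551/47 ≈ 92.076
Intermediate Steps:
n(m) = (-98 + m)/m
√(R + n(-94)) = √(8476 + (-98 - 94)/(-94)) = √(8476 - 1/94*(-192)) = √(8476 + 96/47) = √(398468/47) = 14*√95551/47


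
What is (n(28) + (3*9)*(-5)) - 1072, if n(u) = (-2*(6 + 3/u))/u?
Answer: -473315/392 ≈ -1207.4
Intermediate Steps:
n(u) = (-12 - 6/u)/u
(n(28) + (3*9)*(-5)) - 1072 = (6*(-1 - 2*28)/28**2 + (3*9)*(-5)) - 1072 = (6*(1/784)*(-1 - 56) + 27*(-5)) - 1072 = (6*(1/784)*(-57) - 135) - 1072 = (-171/392 - 135) - 1072 = -53091/392 - 1072 = -473315/392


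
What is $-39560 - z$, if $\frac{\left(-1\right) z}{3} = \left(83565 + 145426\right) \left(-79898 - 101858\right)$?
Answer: $-124861504148$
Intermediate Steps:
$z = 124861464588$ ($z = - 3 \left(83565 + 145426\right) \left(-79898 - 101858\right) = - 3 \cdot 228991 \left(-181756\right) = \left(-3\right) \left(-41620488196\right) = 124861464588$)
$-39560 - z = -39560 - 124861464588 = -124861504148$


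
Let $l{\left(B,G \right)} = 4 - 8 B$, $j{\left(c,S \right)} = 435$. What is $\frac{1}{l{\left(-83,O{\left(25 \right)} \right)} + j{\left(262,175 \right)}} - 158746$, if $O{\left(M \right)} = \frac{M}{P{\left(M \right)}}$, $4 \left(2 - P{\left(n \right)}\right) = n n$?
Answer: $- \frac{175096837}{1103} \approx -1.5875 \cdot 10^{5}$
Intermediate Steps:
$P{\left(n \right)} = 2 - \frac{n^{2}}{4}$ ($P{\left(n \right)} = 2 - \frac{n n}{4} = 2 - \frac{n^{2}}{4}$)
$O{\left(M \right)} = \frac{M}{2 - \frac{M^{2}}{4}}$
$\frac{1}{l{\left(-83,O{\left(25 \right)} \right)} + j{\left(262,175 \right)}} - 158746 = \frac{1}{\left(4 - -664\right) + 435} - 158746 = \frac{1}{\left(4 + 664\right) + 435} - 158746 = \frac{1}{668 + 435} - 158746 = \frac{1}{1103} - 158746 = - \frac{175096837}{1103}$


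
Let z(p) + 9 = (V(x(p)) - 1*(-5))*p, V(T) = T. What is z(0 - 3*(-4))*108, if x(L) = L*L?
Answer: 192132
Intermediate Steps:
x(L) = L²
z(p) = -9 + p*(5 + p²) (z(p) = -9 + (p² - 1*(-5))*p = -9 + (p² + 5)*p = -9 + (5 + p²)*p = -9 + p*(5 + p²))
z(0 - 3*(-4))*108 = (-9 + (0 - 3*(-4))³ + 5*(0 - 3*(-4)))*108 = (-9 + (0 + 12)³ + 5*(0 + 12))*108 = (-9 + 12³ + 5*12)*108 = (-9 + 1728 + 60)*108 = 1779*108 = 192132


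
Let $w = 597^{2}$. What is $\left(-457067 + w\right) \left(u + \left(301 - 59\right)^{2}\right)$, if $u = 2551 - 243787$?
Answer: $18387398176$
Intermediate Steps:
$w = 356409$
$u = -241236$
$\left(-457067 + w\right) \left(u + \left(301 - 59\right)^{2}\right) = \left(-457067 + 356409\right) \left(-241236 + \left(301 - 59\right)^{2}\right) = - 100658 \left(-241236 + 242^{2}\right) = - 100658 \left(-241236 + 58564\right) = \left(-100658\right) \left(-182672\right) = 18387398176$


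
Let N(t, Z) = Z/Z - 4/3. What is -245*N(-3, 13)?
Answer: 245/3 ≈ 81.667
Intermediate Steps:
N(t, Z) = -⅓ (N(t, Z) = 1 - 4*⅓ = 1 - 4/3 = -⅓)
-245*N(-3, 13) = -245*(-⅓) = 245/3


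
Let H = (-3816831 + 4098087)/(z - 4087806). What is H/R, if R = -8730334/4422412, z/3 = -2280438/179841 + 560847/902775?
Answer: 3739688842691629889200/107299933336908245634599 ≈ 0.034853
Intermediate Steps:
z = -652619710041/18039550975 (z = 3*(-2280438/179841 + 560847/902775) = 3*(-2280438*1/179841 + 560847*(1/902775)) = 3*(-760146/59947 + 186949/300925) = 3*(-217539903347/18039550975) = -652619710041/18039550975 ≈ -36.177)
R = -4365167/2211206 (R = -8730334*1/4422412 = -4365167/2211206 ≈ -1.9741)
H = -1691243983008200/24580945777540297 (H = (-3816831 + 4098087)/(-652619710041/18039550975 - 4087806) = 281256/(-73742837332620891/18039550975) = 281256*(-18039550975/73742837332620891) = -1691243983008200/24580945777540297 ≈ -0.068803)
H/R = -1691243983008200/(24580945777540297*(-4365167/2211206)) = -1691243983008200/24580945777540297*(-2211206/4365167) = 3739688842691629889200/107299933336908245634599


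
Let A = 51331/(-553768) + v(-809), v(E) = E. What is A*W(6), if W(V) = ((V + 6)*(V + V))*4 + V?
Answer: -130382446113/276884 ≈ -4.7089e+5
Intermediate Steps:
A = -448049643/553768 (A = 51331/(-553768) - 809 = 51331*(-1/553768) - 809 = -51331/553768 - 809 = -448049643/553768 ≈ -809.09)
W(V) = V + 8*V*(6 + V) (W(V) = ((6 + V)*(2*V))*4 + V = (2*V*(6 + V))*4 + V = 8*V*(6 + V) + V = V + 8*V*(6 + V))
A*W(6) = -1344148929*(49 + 8*6)/276884 = -1344148929*(49 + 48)/276884 = -1344148929*97/276884 = -448049643/553768*582 = -130382446113/276884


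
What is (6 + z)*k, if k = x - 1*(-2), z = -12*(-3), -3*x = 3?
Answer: 42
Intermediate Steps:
x = -1 (x = -1/3*3 = -1)
z = 36
k = 1 (k = -1 - 1*(-2) = -1 + 2 = 1)
(6 + z)*k = (6 + 36)*1 = 42*1 = 42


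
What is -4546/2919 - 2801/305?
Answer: -9562649/890295 ≈ -10.741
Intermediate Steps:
-4546/2919 - 2801/305 = -9562649/890295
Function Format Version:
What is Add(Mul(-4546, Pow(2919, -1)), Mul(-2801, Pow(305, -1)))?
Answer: Rational(-9562649, 890295) ≈ -10.741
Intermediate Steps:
Add(Mul(-4546, Pow(2919, -1)), Mul(-2801, Pow(305, -1))) = Add(Mul(-4546, Rational(1, 2919)), Mul(-2801, Rational(1, 305))) = Add(Rational(-4546, 2919), Rational(-2801, 305)) = Rational(-9562649, 890295)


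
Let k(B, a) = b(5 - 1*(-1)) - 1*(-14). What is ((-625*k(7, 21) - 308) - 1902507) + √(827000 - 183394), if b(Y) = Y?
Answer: -1915315 + √643606 ≈ -1.9145e+6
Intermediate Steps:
k(B, a) = 20 (k(B, a) = (5 - 1*(-1)) - 1*(-14) = (5 + 1) + 14 = 6 + 14 = 20)
((-625*k(7, 21) - 308) - 1902507) + √(827000 - 183394) = ((-625*20 - 308) - 1902507) + √(827000 - 183394) = ((-12500 - 308) - 1902507) + √643606 = (-12808 - 1902507) + √643606 = -1915315 + √643606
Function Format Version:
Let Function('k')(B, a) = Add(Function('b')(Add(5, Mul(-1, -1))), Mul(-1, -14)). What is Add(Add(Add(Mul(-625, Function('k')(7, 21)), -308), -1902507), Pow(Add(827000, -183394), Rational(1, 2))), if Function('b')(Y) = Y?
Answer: Add(-1915315, Pow(643606, Rational(1, 2))) ≈ -1.9145e+6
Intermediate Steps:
Function('k')(B, a) = 20 (Function('k')(B, a) = Add(Add(5, Mul(-1, -1)), Mul(-1, -14)) = Add(Add(5, 1), 14) = Add(6, 14) = 20)
Add(Add(Add(Mul(-625, Function('k')(7, 21)), -308), -1902507), Pow(Add(827000, -183394), Rational(1, 2))) = Add(Add(Add(Mul(-625, 20), -308), -1902507), Pow(Add(827000, -183394), Rational(1, 2))) = Add(Add(Add(-12500, -308), -1902507), Pow(643606, Rational(1, 2))) = Add(Add(-12808, -1902507), Pow(643606, Rational(1, 2))) = Add(-1915315, Pow(643606, Rational(1, 2)))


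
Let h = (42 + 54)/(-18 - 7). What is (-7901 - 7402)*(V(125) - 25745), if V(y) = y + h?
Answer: 9803040588/25 ≈ 3.9212e+8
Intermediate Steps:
h = -96/25 (h = 96/(-25) = 96*(-1/25) = -96/25 ≈ -3.8400)
V(y) = -96/25 + y (V(y) = y - 96/25 = -96/25 + y)
(-7901 - 7402)*(V(125) - 25745) = (-7901 - 7402)*((-96/25 + 125) - 25745) = -15303*(3029/25 - 25745) = -15303*(-640596/25) = 9803040588/25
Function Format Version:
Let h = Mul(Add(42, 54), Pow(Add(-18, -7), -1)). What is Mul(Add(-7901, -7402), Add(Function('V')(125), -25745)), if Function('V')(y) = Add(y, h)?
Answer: Rational(9803040588, 25) ≈ 3.9212e+8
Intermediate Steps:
h = Rational(-96, 25) (h = Mul(96, Pow(-25, -1)) = Mul(96, Rational(-1, 25)) = Rational(-96, 25) ≈ -3.8400)
Function('V')(y) = Add(Rational(-96, 25), y) (Function('V')(y) = Add(y, Rational(-96, 25)) = Add(Rational(-96, 25), y))
Mul(Add(-7901, -7402), Add(Function('V')(125), -25745)) = Mul(Add(-7901, -7402), Add(Add(Rational(-96, 25), 125), -25745)) = Mul(-15303, Add(Rational(3029, 25), -25745)) = Mul(-15303, Rational(-640596, 25)) = Rational(9803040588, 25)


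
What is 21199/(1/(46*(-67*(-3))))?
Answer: 196005954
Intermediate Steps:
21199/(1/(46*(-67*(-3)))) = 21199/(1/(46*201)) = 21199/(1/9246) = 21199*9246 = 196005954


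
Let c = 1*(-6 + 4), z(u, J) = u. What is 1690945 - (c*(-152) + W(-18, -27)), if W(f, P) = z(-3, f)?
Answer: 1690644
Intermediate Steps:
W(f, P) = -3
c = -2 (c = 1*(-2) = -2)
1690945 - (c*(-152) + W(-18, -27)) = 1690945 - (-2*(-152) - 3) = 1690945 - (304 - 3) = 1690945 - 1*301 = 1690945 - 301 = 1690644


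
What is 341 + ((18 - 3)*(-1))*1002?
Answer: -14689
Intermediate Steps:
341 + ((18 - 3)*(-1))*1002 = 341 + (15*(-1))*1002 = 341 - 15*1002 = 341 - 15030 = -14689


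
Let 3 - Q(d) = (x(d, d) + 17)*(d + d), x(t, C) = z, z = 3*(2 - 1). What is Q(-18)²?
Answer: 522729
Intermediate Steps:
z = 3 (z = 3*1 = 3)
x(t, C) = 3
Q(d) = 3 - 40*d (Q(d) = 3 - (3 + 17)*(d + d) = 3 - 20*2*d = 3 - 40*d)
Q(-18)² = (3 - 40*(-18))² = (3 + 720)² = 723² = 522729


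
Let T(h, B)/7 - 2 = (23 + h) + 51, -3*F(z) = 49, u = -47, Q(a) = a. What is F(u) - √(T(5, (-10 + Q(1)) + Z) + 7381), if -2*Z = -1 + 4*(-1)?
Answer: -49/3 - 2*√1987 ≈ -105.48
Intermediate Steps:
Z = 5/2 (Z = -(-1 + 4*(-1))/2 = -(-1 - 4)/2 = -½*(-5) = 5/2 ≈ 2.5000)
F(z) = -49/3 (F(z) = -⅓*49 = -49/3)
T(h, B) = 532 + 7*h (T(h, B) = 14 + 7*((23 + h) + 51) = 14 + 7*(74 + h) = 14 + (518 + 7*h) = 532 + 7*h)
F(u) - √(T(5, (-10 + Q(1)) + Z) + 7381) = -49/3 - √((532 + 7*5) + 7381) = -49/3 - √((532 + 35) + 7381) = -49/3 - √(567 + 7381) = -49/3 - √7948 = -49/3 - 2*√1987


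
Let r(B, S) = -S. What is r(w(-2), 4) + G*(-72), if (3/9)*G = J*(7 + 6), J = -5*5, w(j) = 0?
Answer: 70196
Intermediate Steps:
J = -25
G = -975 (G = 3*(-25*(7 + 6)) = 3*(-25*13) = 3*(-325) = -975)
r(w(-2), 4) + G*(-72) = -1*4 - 975*(-72) = -4 + 70200 = 70196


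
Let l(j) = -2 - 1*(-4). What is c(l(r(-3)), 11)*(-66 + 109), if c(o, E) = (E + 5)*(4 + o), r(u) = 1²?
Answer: 4128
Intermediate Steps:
r(u) = 1
l(j) = 2 (l(j) = -2 + 4 = 2)
c(o, E) = (4 + o)*(5 + E) (c(o, E) = (5 + E)*(4 + o) = (4 + o)*(5 + E))
c(l(r(-3)), 11)*(-66 + 109) = (20 + 4*11 + 5*2 + 11*2)*(-66 + 109) = (20 + 44 + 10 + 22)*43 = 96*43 = 4128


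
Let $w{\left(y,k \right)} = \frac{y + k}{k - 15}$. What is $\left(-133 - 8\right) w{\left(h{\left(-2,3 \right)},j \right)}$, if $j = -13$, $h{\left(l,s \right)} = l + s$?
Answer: $- \frac{423}{7} \approx -60.429$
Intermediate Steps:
$w{\left(y,k \right)} = \frac{k + y}{-15 + k}$
$\left(-133 - 8\right) w{\left(h{\left(-2,3 \right)},j \right)} = \left(-133 - 8\right) \frac{-13 + \left(-2 + 3\right)}{-15 - 13} = - 141 \frac{-13 + 1}{-28} = - 141 \left(\left(- \frac{1}{28}\right) \left(-12\right)\right) = \left(-141\right) \frac{3}{7} = - \frac{423}{7}$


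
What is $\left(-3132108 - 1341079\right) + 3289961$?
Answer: $-1183226$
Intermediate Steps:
$\left(-3132108 - 1341079\right) + 3289961 = -4473187 + 3289961 = -1183226$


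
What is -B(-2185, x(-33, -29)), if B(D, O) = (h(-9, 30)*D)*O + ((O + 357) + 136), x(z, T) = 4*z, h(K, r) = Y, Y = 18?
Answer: -5191921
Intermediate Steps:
h(K, r) = 18
B(D, O) = 493 + O + 18*D*O (B(D, O) = (18*D)*O + ((O + 357) + 136) = 18*D*O + ((357 + O) + 136) = 18*D*O + (493 + O) = 493 + O + 18*D*O)
-B(-2185, x(-33, -29)) = -(493 + 4*(-33) + 18*(-2185)*(4*(-33))) = -(493 - 132 + 18*(-2185)*(-132)) = -(493 - 132 + 5191560) = -1*5191921 = -5191921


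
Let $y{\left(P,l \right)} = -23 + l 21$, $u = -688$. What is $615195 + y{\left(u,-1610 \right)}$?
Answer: $581362$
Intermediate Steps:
$y{\left(P,l \right)} = -23 + 21 l$
$615195 + y{\left(u,-1610 \right)} = 615195 + \left(-23 + 21 \left(-1610\right)\right) = 615195 - 33833 = 581362$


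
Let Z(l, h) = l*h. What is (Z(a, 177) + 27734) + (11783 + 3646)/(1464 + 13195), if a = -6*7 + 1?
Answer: 300187772/14659 ≈ 20478.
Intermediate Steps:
a = -41 (a = -42 + 1 = -41)
Z(l, h) = h*l
(Z(a, 177) + 27734) + (11783 + 3646)/(1464 + 13195) = (177*(-41) + 27734) + (11783 + 3646)/(1464 + 13195) = (-7257 + 27734) + 15429/14659 = 20477 + 15429*(1/14659) = 20477 + 15429/14659 = 300187772/14659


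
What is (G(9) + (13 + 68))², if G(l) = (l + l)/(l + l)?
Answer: 6724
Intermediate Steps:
G(l) = 1 (G(l) = (2*l)/((2*l)) = (2*l)*(1/(2*l)) = 1)
(G(9) + (13 + 68))² = (1 + (13 + 68))² = (1 + 81)² = 82² = 6724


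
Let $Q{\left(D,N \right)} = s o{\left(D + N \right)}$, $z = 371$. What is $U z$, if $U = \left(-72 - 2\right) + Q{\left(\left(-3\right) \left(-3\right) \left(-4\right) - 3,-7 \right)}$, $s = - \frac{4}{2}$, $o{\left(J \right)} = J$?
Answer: $6678$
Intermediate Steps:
$s = -2$ ($s = \left(-4\right) \frac{1}{2} = -2$)
$Q{\left(D,N \right)} = - 2 D - 2 N$ ($Q{\left(D,N \right)} = - 2 \left(D + N\right) = - 2 D - 2 N$)
$U = 18$ ($U = \left(-72 - 2\right) - \left(-14 + 2 \left(\left(-3\right) \left(-3\right) \left(-4\right) - 3\right)\right) = -74 - \left(-14 + 2 \left(9 \left(-4\right) - 3\right)\right) = -74 - \left(-14 + 2 \left(-36 - 3\right)\right) = -74 + \left(\left(-2\right) \left(-39\right) + 14\right) = -74 + \left(78 + 14\right) = -74 + 92 = 18$)
$U z = 18 \cdot 371 = 6678$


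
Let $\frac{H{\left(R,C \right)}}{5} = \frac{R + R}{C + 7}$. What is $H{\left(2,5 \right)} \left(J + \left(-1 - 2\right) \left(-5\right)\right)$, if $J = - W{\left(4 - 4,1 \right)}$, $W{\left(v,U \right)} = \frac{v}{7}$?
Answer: $25$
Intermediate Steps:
$W{\left(v,U \right)} = \frac{v}{7}$ ($W{\left(v,U \right)} = v \frac{1}{7} = \frac{v}{7}$)
$H{\left(R,C \right)} = \frac{10 R}{7 + C}$ ($H{\left(R,C \right)} = 5 \frac{R + R}{C + 7} = 5 \frac{2 R}{7 + C} = \frac{10 R}{7 + C}$)
$J = 0$ ($J = - \frac{4 - 4}{7} = - \frac{0}{7} = \left(-1\right) 0 = 0$)
$H{\left(2,5 \right)} \left(J + \left(-1 - 2\right) \left(-5\right)\right) = 10 \cdot 2 \frac{1}{7 + 5} \left(0 + \left(-1 - 2\right) \left(-5\right)\right) = 10 \cdot 2 \cdot \frac{1}{12} \left(0 - -15\right) = 10 \cdot 2 \cdot \frac{1}{12} \left(0 + 15\right) = \frac{5}{3} \cdot 15 = 25$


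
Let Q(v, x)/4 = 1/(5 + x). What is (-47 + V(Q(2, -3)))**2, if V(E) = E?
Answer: 2025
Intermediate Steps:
Q(v, x) = 4/(5 + x)
(-47 + V(Q(2, -3)))**2 = (-47 + 4/(5 - 3))**2 = (-47 + 4/2)**2 = (-47 + 4*(1/2))**2 = (-47 + 2)**2 = (-45)**2 = 2025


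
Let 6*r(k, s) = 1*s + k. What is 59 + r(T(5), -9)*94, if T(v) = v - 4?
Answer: -199/3 ≈ -66.333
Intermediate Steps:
T(v) = -4 + v
r(k, s) = k/6 + s/6 (r(k, s) = (1*s + k)/6 = (s + k)/6 = (k + s)/6 = k/6 + s/6)
59 + r(T(5), -9)*94 = 59 + ((-4 + 5)/6 + (1/6)*(-9))*94 = 59 + ((1/6)*1 - 3/2)*94 = 59 + (1/6 - 3/2)*94 = 59 - 4/3*94 = 59 - 376/3 = -199/3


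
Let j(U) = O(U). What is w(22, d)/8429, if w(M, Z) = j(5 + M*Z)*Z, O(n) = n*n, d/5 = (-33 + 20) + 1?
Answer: -103753500/8429 ≈ -12309.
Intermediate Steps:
d = -60 (d = 5*((-33 + 20) + 1) = 5*(-13 + 1) = 5*(-12) = -60)
O(n) = n²
j(U) = U²
w(M, Z) = Z*(5 + M*Z)² (w(M, Z) = (5 + M*Z)²*Z = Z*(5 + M*Z)²)
w(22, d)/8429 = -60*(5 + 22*(-60))²/8429 = -60*(5 - 1320)²*(1/8429) = -60*(-1315)²*(1/8429) = -60*1729225*(1/8429) = -103753500*1/8429 = -103753500/8429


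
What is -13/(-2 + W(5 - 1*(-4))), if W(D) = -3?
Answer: 13/5 ≈ 2.6000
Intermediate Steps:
-13/(-2 + W(5 - 1*(-4))) = -13/(-2 - 3) = -13/(-5) = -⅕*(-13) = 13/5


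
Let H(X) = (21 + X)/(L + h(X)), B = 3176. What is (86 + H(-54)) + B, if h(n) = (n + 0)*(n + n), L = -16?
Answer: 18971759/5816 ≈ 3262.0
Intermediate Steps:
h(n) = 2*n**2 (h(n) = n*(2*n) = 2*n**2)
H(X) = (21 + X)/(-16 + 2*X**2)
(86 + H(-54)) + B = (86 + (21 - 54)/(2*(-8 + (-54)**2))) + 3176 = (86 + (1/2)*(-33)/(-8 + 2916)) + 3176 = (86 + (1/2)*(-33)/2908) + 3176 = (86 + (1/2)*(1/2908)*(-33)) + 3176 = (86 - 33/5816) + 3176 = 500143/5816 + 3176 = 18971759/5816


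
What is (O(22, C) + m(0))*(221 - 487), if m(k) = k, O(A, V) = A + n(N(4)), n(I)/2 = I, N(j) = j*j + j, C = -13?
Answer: -16492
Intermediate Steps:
N(j) = j + j² (N(j) = j² + j = j + j²)
n(I) = 2*I
O(A, V) = 40 + A (O(A, V) = A + 2*(4*(1 + 4)) = A + 2*(4*5) = A + 2*20 = A + 40 = 40 + A)
(O(22, C) + m(0))*(221 - 487) = ((40 + 22) + 0)*(221 - 487) = (62 + 0)*(-266) = 62*(-266) = -16492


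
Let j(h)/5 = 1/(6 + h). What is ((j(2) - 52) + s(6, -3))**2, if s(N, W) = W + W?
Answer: 210681/64 ≈ 3291.9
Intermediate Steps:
s(N, W) = 2*W
j(h) = 5/(6 + h)
((j(2) - 52) + s(6, -3))**2 = ((5/(6 + 2) - 52) + 2*(-3))**2 = ((5/8 - 52) - 6)**2 = (-411/8 - 6)**2 = (-459/8)**2 = 210681/64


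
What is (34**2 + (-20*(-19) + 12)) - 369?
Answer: 1179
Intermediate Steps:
(34**2 + (-20*(-19) + 12)) - 369 = (1156 + (380 + 12)) - 369 = (1156 + 392) - 369 = 1548 - 369 = 1179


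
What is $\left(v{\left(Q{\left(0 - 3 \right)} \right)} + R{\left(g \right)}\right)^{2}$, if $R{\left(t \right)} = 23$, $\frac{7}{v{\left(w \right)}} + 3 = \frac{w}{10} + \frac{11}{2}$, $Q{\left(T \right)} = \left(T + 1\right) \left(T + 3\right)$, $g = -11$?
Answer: $\frac{16641}{25} \approx 665.64$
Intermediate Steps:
$Q{\left(T \right)} = \left(1 + T\right) \left(3 + T\right)$
$v{\left(w \right)} = \frac{7}{\frac{5}{2} + \frac{w}{10}}$ ($v{\left(w \right)} = \frac{7}{-3 + \left(\frac{w}{10} + \frac{11}{2}\right)} = \frac{7}{-3 + \left(\frac{11}{2} + \frac{w}{10}\right)} = \frac{7}{\frac{5}{2} + \frac{w}{10}}$)
$\left(v{\left(Q{\left(0 - 3 \right)} \right)} + R{\left(g \right)}\right)^{2} = \left(\frac{70}{25 + \left(3 + \left(0 - 3\right)^{2} + 4 \left(0 - 3\right)\right)} + 23\right)^{2} = \left(\frac{70}{25 + \left(3 + \left(-3\right)^{2} + 4 \left(-3\right)\right)} + 23\right)^{2} = \left(\frac{70}{25 + \left(3 + 9 - 12\right)} + 23\right)^{2} = \left(\frac{70}{25 + 0} + 23\right)^{2} = \left(\frac{70}{25} + 23\right)^{2} = \left(70 \cdot \frac{1}{25} + 23\right)^{2} = \left(\frac{14}{5} + 23\right)^{2} = \left(\frac{129}{5}\right)^{2} = \frac{16641}{25}$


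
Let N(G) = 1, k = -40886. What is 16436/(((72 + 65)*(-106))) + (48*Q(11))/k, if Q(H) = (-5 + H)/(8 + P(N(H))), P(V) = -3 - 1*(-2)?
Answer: -1177049602/1039056361 ≈ -1.1328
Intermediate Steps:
P(V) = -1 (P(V) = -3 + 2 = -1)
Q(H) = -5/7 + H/7 (Q(H) = (-5 + H)/(8 - 1) = (-5 + H)/7 = (-5 + H)*(1/7) = -5/7 + H/7)
16436/(((72 + 65)*(-106))) + (48*Q(11))/k = 16436/(((72 + 65)*(-106))) + (48*(-5/7 + (1/7)*11))/(-40886) = 16436/((137*(-106))) + (48*(-5/7 + 11/7))*(-1/40886) = 16436/(-14522) + (48*(6/7))*(-1/40886) = 16436*(-1/14522) + (288/7)*(-1/40886) = -8218/7261 - 144/143101 = -1177049602/1039056361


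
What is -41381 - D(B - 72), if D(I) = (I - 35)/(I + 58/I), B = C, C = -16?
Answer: -161432693/3901 ≈ -41382.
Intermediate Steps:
B = -16
D(I) = (-35 + I)/(I + 58/I)
-41381 - D(B - 72) = -41381 - (-16 - 72)*(-35 + (-16 - 72))/(58 + (-16 - 72)²) = -41381 - (-88)*(-35 - 88)/(58 + (-88)²) = -41381 - (-88)*(-123)/(58 + 7744) = -41381 - (-88)*(-123)/7802 = -41381 - 1*5412/3901 = -41381 - 5412/3901 = -161432693/3901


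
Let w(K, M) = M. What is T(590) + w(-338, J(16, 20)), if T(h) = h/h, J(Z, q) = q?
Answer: 21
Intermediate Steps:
T(h) = 1
T(590) + w(-338, J(16, 20)) = 1 + 20 = 21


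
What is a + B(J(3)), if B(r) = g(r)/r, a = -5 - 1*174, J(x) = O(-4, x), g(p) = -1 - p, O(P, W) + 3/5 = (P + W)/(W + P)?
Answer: -365/2 ≈ -182.50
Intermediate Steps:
O(P, W) = ⅖ (O(P, W) = -⅗ + (P + W)/(W + P) = -⅗ + (P + W)/(P + W) = -⅗ + 1 = ⅖)
J(x) = ⅖
a = -179 (a = -5 - 174 = -179)
B(r) = (-1 - r)/r
a + B(J(3)) = -179 + (-1 - 1*⅖)/(⅖) = -179 + 5*(-1 - ⅖)/2 = -179 + (5/2)*(-7/5) = -179 - 7/2 = -365/2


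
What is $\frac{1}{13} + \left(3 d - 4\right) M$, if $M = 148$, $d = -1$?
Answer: $- \frac{13467}{13} \approx -1035.9$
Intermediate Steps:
$\frac{1}{13} + \left(3 d - 4\right) M = \frac{1}{13} + \left(3 \left(-1\right) - 4\right) 148 = \frac{1}{13} + \left(-3 - 4\right) 148 = \frac{1}{13} - 1036 = - \frac{13467}{13}$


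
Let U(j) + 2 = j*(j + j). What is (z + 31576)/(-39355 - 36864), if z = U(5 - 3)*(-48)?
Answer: -31288/76219 ≈ -0.41050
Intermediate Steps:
U(j) = -2 + 2*j² (U(j) = -2 + j*(j + j) = -2 + j*(2*j) = -2 + 2*j²)
z = -288 (z = (-2 + 2*(5 - 3)²)*(-48) = (-2 + 2*2²)*(-48) = (-2 + 2*4)*(-48) = (-2 + 8)*(-48) = 6*(-48) = -288)
(z + 31576)/(-39355 - 36864) = (-288 + 31576)/(-39355 - 36864) = 31288/(-76219) = 31288*(-1/76219) = -31288/76219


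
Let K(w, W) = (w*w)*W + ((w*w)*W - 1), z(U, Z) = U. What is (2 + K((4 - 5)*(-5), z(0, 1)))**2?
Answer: 1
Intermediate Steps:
K(w, W) = -1 + 2*W*w**2 (K(w, W) = w**2*W + (w**2*W - 1) = W*w**2 + (W*w**2 - 1) = W*w**2 + (-1 + W*w**2) = -1 + 2*W*w**2)
(2 + K((4 - 5)*(-5), z(0, 1)))**2 = (2 + (-1 + 2*0*((4 - 5)*(-5))**2))**2 = (2 + (-1 + 2*0*(-1*(-5))**2))**2 = (2 + (-1 + 2*0*5**2))**2 = (2 + (-1 + 2*0*25))**2 = (2 + (-1 + 0))**2 = (2 - 1)**2 = 1**2 = 1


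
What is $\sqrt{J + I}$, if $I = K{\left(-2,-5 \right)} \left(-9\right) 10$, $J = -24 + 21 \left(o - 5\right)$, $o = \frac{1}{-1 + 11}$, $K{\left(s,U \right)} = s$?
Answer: $\frac{3 \sqrt{590}}{10} \approx 7.287$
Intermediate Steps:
$o = \frac{1}{10} \approx 0.1$
$J = - \frac{1269}{10}$ ($J = -24 + 21 \left(\frac{1}{10} - 5\right) = -24 + 21 \left(- \frac{49}{10}\right) = -24 - \frac{1029}{10} = - \frac{1269}{10} \approx -126.9$)
$I = 180$ ($I = \left(-2\right) \left(-9\right) 10 = 18 \cdot 10 = 180$)
$\sqrt{J + I} = \sqrt{- \frac{1269}{10} + 180} = \sqrt{\frac{531}{10}} = \frac{3 \sqrt{590}}{10}$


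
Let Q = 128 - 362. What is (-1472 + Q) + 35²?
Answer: -481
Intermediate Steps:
Q = -234
(-1472 + Q) + 35² = (-1472 - 234) + 35² = -1706 + 1225 = -481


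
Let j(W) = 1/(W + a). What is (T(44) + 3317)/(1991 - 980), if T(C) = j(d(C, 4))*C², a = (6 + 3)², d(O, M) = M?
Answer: 94627/28645 ≈ 3.3034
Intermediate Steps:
a = 81 (a = 9² = 81)
j(W) = 1/(81 + W) (j(W) = 1/(W + 81) = 1/(81 + W))
T(C) = C²/85 (T(C) = C²/(81 + 4) = C²/85)
(T(44) + 3317)/(1991 - 980) = ((1/85)*44² + 3317)/(1991 - 980) = ((1/85)*1936 + 3317)/1011 = (1936/85 + 3317)*(1/1011) = (283881/85)*(1/1011) = 94627/28645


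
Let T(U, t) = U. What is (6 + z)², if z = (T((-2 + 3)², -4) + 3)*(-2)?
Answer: 4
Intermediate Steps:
z = -8 (z = ((-2 + 3)² + 3)*(-2) = (1² + 3)*(-2) = (1 + 3)*(-2) = 4*(-2) = -8)
(6 + z)² = (6 - 8)² = (-2)² = 4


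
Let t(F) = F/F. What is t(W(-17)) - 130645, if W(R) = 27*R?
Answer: -130644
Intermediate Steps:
t(F) = 1
t(W(-17)) - 130645 = 1 - 130645 = -130644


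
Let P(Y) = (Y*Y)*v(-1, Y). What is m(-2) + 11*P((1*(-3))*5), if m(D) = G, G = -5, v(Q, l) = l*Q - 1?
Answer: 34645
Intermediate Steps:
v(Q, l) = -1 + Q*l (v(Q, l) = Q*l - 1 = -1 + Q*l)
P(Y) = Y²*(-1 - Y) (P(Y) = (Y*Y)*(-1 - Y) = Y²*(-1 - Y))
m(D) = -5
m(-2) + 11*P((1*(-3))*5) = -5 + 11*(((1*(-3))*5)²*(-1 - 1*(-3)*5)) = -5 + 11*((-3*5)²*(-1 - (-3)*5)) = -5 + 11*((-15)²*(-1 - 1*(-15))) = -5 + 11*(225*(-1 + 15)) = -5 + 11*(225*14) = -5 + 11*3150 = -5 + 34650 = 34645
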